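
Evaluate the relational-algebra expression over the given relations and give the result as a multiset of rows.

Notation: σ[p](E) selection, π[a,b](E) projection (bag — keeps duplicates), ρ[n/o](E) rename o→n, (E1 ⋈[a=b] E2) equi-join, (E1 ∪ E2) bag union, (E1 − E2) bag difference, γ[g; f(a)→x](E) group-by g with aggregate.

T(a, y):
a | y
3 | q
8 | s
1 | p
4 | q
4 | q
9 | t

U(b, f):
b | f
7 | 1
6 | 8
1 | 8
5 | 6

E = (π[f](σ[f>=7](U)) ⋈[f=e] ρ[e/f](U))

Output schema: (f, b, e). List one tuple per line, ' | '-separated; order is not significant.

Per-node cardinality:
  U → 4
  σ[f>=7](U) → 2
  π[f](σ[f>=7](U)) → 2
  U → 4
  ρ[e/f](U) → 4
  (π[f](σ[f>=7](U)) ⋈[f=e] ρ[e/f](U)) → 4

== RESULT ==
f | b | e
8 | 1 | 8
8 | 1 | 8
8 | 6 | 8
8 | 6 | 8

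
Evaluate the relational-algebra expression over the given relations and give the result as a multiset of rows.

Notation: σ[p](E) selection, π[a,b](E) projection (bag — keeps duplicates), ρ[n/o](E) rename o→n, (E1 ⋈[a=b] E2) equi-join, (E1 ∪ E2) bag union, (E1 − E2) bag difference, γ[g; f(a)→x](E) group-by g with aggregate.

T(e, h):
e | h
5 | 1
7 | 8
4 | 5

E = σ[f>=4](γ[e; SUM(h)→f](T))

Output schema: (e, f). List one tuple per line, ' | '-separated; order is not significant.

Subexpression sizes:
  T → 3
  γ[e; SUM(h)→f](T) → 3
  σ[f>=4](γ[e; SUM(h)→f](T)) → 2

== RESULT ==
e | f
4 | 5
7 | 8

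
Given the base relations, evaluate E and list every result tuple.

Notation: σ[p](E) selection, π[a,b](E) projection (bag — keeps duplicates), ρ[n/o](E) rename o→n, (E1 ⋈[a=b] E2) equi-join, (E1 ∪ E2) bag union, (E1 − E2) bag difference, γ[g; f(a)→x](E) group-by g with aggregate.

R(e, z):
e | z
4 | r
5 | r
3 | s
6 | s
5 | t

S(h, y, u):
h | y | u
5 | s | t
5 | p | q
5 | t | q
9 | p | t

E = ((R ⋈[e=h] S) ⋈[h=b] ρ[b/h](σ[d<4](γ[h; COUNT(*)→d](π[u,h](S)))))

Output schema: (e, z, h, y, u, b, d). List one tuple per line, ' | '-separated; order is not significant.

Subexpression sizes:
  R → 5
  S → 4
  (R ⋈[e=h] S) → 6
  S → 4
  π[u,h](S) → 4
  γ[h; COUNT(*)→d](π[u,h](S)) → 2
  σ[d<4](γ[h; COUNT(*)→d](π[u,h](S))) → 2
  ρ[b/h](σ[d<4](γ[h; COUNT(*)→d](π[u,h](S)))) → 2
  ((R ⋈[e=h] S) ⋈[h=b] ρ[b/h](σ[d<4](γ[h; COUNT(*)→d](π[u,h](S))))) → 6

== RESULT ==
e | z | h | y | u | b | d
5 | r | 5 | p | q | 5 | 3
5 | r | 5 | s | t | 5 | 3
5 | r | 5 | t | q | 5 | 3
5 | t | 5 | p | q | 5 | 3
5 | t | 5 | s | t | 5 | 3
5 | t | 5 | t | q | 5 | 3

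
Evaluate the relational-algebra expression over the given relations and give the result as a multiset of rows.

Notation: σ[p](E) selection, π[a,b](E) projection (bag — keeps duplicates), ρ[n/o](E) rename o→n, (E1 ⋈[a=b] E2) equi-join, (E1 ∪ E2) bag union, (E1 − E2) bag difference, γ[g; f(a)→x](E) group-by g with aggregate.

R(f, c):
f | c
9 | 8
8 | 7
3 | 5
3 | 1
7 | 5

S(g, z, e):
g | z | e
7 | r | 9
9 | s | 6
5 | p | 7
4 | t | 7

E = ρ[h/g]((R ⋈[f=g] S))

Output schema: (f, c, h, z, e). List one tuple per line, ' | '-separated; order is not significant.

Stepwise |·|:
  R → 5
  S → 4
  (R ⋈[f=g] S) → 2
  ρ[h/g]((R ⋈[f=g] S)) → 2

== RESULT ==
f | c | h | z | e
7 | 5 | 7 | r | 9
9 | 8 | 9 | s | 6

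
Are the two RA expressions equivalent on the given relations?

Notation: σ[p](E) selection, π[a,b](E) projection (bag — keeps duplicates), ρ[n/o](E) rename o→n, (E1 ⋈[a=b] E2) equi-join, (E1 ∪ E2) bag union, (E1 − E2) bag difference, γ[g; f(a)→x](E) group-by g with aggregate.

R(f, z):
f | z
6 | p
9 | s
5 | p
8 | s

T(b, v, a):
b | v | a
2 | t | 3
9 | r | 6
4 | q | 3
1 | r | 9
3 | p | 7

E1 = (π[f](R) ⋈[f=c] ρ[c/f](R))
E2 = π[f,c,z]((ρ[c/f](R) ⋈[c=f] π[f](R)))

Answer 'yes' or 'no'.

E1 subexpression sizes:
  R → 4
  π[f](R) → 4
  R → 4
  ρ[c/f](R) → 4
  (π[f](R) ⋈[f=c] ρ[c/f](R)) → 4
E2 subexpression sizes:
  R → 4
  ρ[c/f](R) → 4
  R → 4
  π[f](R) → 4
  (ρ[c/f](R) ⋈[c=f] π[f](R)) → 4
  π[f,c,z]((ρ[c/f](R) ⋈[c=f] π[f](R))) → 4

E1 and E2 produce the same multiset:
f | c | z
5 | 5 | p
6 | 6 | p
8 | 8 | s
9 | 9 | s

yes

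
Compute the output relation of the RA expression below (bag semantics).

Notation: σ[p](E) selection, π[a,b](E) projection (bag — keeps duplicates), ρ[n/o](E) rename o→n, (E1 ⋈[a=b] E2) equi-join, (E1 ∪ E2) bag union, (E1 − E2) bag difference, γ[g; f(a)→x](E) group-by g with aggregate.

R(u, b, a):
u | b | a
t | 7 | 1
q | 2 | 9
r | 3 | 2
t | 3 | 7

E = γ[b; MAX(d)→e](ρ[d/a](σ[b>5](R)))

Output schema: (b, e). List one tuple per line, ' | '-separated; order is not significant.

Per-node cardinality:
  R → 4
  σ[b>5](R) → 1
  ρ[d/a](σ[b>5](R)) → 1
  γ[b; MAX(d)→e](ρ[d/a](σ[b>5](R))) → 1

== RESULT ==
b | e
7 | 1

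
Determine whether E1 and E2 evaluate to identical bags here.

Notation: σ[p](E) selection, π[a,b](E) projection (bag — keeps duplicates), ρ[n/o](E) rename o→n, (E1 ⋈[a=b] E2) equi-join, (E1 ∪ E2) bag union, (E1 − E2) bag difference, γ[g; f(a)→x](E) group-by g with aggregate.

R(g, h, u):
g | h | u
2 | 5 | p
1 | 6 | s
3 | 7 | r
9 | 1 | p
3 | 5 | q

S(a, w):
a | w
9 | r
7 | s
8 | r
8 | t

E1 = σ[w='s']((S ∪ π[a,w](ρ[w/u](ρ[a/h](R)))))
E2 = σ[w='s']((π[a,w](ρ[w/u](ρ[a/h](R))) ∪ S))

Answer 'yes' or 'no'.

E1 row counts bottom-up:
  S → 4
  R → 5
  ρ[a/h](R) → 5
  ρ[w/u](ρ[a/h](R)) → 5
  π[a,w](ρ[w/u](ρ[a/h](R))) → 5
  (S ∪ π[a,w](ρ[w/u](ρ[a/h](R)))) → 9
  σ[w='s']((S ∪ π[a,w](ρ[w/u](ρ[a/h](R))))) → 2
E2 row counts bottom-up:
  R → 5
  ρ[a/h](R) → 5
  ρ[w/u](ρ[a/h](R)) → 5
  π[a,w](ρ[w/u](ρ[a/h](R))) → 5
  S → 4
  (π[a,w](ρ[w/u](ρ[a/h](R))) ∪ S) → 9
  σ[w='s']((π[a,w](ρ[w/u](ρ[a/h](R))) ∪ S)) → 2

E1 and E2 produce the same multiset:
a | w
6 | s
7 | s

yes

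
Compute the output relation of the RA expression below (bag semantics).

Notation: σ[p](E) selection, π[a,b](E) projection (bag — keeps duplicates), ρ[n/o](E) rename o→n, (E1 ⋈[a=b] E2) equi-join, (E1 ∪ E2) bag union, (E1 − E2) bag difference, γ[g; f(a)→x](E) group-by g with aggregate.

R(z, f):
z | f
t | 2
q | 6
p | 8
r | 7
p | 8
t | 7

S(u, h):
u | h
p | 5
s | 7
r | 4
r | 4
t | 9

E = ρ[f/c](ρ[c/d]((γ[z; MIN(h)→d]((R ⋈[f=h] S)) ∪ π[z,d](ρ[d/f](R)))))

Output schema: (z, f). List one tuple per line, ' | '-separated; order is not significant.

Subexpression sizes:
  R → 6
  S → 5
  (R ⋈[f=h] S) → 2
  γ[z; MIN(h)→d]((R ⋈[f=h] S)) → 2
  R → 6
  ρ[d/f](R) → 6
  π[z,d](ρ[d/f](R)) → 6
  (γ[z; MIN(h)→d]((R ⋈[f=h] S)) ∪ π[z,d](ρ[d/f](R))) → 8
  ρ[c/d]((γ[z; MIN(h)→d]((R ⋈[f=h] S)) ∪ π[z,d](ρ[d/f](R)))) → 8
  ρ[f/c](ρ[c/d]((γ[z; MIN(h)→d]((R ⋈[f=h] S)) ∪ π[z,d](ρ[d/f](R))))) → 8

== RESULT ==
z | f
p | 8
p | 8
q | 6
r | 7
r | 7
t | 2
t | 7
t | 7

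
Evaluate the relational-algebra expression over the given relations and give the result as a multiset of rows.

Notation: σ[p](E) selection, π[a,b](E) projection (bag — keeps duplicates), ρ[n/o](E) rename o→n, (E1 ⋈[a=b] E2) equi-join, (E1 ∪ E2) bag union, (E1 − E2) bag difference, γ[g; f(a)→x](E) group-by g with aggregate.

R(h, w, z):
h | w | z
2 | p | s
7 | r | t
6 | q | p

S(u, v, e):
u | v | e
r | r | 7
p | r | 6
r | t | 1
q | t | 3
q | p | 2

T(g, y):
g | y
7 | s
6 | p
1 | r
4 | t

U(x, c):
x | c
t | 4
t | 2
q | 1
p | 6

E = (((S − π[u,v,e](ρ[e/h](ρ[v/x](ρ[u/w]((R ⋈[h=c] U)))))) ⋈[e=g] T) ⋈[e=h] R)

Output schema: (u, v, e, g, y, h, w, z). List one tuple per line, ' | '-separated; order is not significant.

Row counts bottom-up:
  S → 5
  R → 3
  U → 4
  (R ⋈[h=c] U) → 2
  ρ[u/w]((R ⋈[h=c] U)) → 2
  ρ[v/x](ρ[u/w]((R ⋈[h=c] U))) → 2
  ρ[e/h](ρ[v/x](ρ[u/w]((R ⋈[h=c] U)))) → 2
  π[u,v,e](ρ[e/h](ρ[v/x](ρ[u/w]((R ⋈[h=c] U))))) → 2
  (S − π[u,v,e](ρ[e/h](ρ[v/x](ρ[u/w]((R ⋈[h=c] U)))))) → 5
  T → 4
  ((S − π[u,v,e](ρ[e/h](ρ[v/x](ρ[u/w]((R ⋈[h=c] U)))))) ⋈[e=g] T) → 3
  R → 3
  (((S − π[u,v,e](ρ[e/h](ρ[v/x](ρ[u/w]((R ⋈[h=c] U)))))) ⋈[e=g] T) ⋈[e=h] R) → 2

== RESULT ==
u | v | e | g | y | h | w | z
p | r | 6 | 6 | p | 6 | q | p
r | r | 7 | 7 | s | 7 | r | t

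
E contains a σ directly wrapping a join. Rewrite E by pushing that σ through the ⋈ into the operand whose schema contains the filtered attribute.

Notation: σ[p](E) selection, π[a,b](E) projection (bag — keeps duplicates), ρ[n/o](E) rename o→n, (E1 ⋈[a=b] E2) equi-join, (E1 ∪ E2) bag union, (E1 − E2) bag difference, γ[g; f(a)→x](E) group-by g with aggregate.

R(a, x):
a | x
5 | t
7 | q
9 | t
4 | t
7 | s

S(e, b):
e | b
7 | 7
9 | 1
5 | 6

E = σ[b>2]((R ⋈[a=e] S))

σ filters on b, owned by the right side.
E' = (R ⋈[a=e] σ[b>2](S))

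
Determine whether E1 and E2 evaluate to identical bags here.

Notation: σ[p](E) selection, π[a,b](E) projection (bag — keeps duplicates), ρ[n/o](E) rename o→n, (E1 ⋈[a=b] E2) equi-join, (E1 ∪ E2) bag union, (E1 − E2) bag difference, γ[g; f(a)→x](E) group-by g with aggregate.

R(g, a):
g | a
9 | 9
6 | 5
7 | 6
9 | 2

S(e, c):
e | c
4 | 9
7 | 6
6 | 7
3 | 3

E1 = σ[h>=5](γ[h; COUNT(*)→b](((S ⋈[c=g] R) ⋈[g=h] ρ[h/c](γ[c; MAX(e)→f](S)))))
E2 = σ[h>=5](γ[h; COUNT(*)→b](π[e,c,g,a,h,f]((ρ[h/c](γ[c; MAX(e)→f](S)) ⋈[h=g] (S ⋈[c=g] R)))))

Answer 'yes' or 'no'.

E1 stepwise |·|:
  S → 4
  R → 4
  (S ⋈[c=g] R) → 4
  S → 4
  γ[c; MAX(e)→f](S) → 4
  ρ[h/c](γ[c; MAX(e)→f](S)) → 4
  ((S ⋈[c=g] R) ⋈[g=h] ρ[h/c](γ[c; MAX(e)→f](S))) → 4
  γ[h; COUNT(*)→b](((S ⋈[c=g] R) ⋈[g=h] ρ[h/c](γ[c; MAX(e)→f](S)))) → 3
  σ[h>=5](γ[h; COUNT(*)→b](((S ⋈[c=g] R) ⋈[g=h] ρ[h/c](γ[c; MAX(e)→f](S))))) → 3
E2 stepwise |·|:
  S → 4
  γ[c; MAX(e)→f](S) → 4
  ρ[h/c](γ[c; MAX(e)→f](S)) → 4
  S → 4
  R → 4
  (S ⋈[c=g] R) → 4
  (ρ[h/c](γ[c; MAX(e)→f](S)) ⋈[h=g] (S ⋈[c=g] R)) → 4
  π[e,c,g,a,h,f]((ρ[h/c](γ[c; MAX(e)→f](S)) ⋈[h=g] (S ⋈[c=g] R))) → 4
  γ[h; COUNT(*)→b](π[e,c,g,a,h,f]((ρ[h/c](γ[c; MAX(e)→f](S)) ⋈[h=g] (S ⋈[c=g] R)))) → 3
  σ[h>=5](γ[h; COUNT(*)→b](π[e,c,g,a,h,f]((ρ[h/c](γ[c; MAX(e)→f](S)) ⋈[h=g] (S ⋈[c=g] R))))) → 3

E1 and E2 produce the same multiset:
h | b
6 | 1
7 | 1
9 | 2

yes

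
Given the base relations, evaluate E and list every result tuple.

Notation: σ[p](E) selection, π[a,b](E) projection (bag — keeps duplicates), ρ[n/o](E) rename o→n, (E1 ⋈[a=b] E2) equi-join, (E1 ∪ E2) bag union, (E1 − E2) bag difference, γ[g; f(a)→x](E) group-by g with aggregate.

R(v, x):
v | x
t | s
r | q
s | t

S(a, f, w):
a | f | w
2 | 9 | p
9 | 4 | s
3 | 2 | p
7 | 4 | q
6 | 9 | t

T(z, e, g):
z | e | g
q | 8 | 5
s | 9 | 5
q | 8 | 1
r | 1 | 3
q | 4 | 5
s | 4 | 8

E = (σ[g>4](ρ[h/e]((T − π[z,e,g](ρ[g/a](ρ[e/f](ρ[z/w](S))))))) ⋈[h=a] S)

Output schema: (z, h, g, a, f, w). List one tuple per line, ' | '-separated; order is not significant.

Per-node cardinality:
  T → 6
  S → 5
  ρ[z/w](S) → 5
  ρ[e/f](ρ[z/w](S)) → 5
  ρ[g/a](ρ[e/f](ρ[z/w](S))) → 5
  π[z,e,g](ρ[g/a](ρ[e/f](ρ[z/w](S)))) → 5
  (T − π[z,e,g](ρ[g/a](ρ[e/f](ρ[z/w](S))))) → 6
  ρ[h/e]((T − π[z,e,g](ρ[g/a](ρ[e/f](ρ[z/w](S)))))) → 6
  σ[g>4](ρ[h/e]((T − π[z,e,g](ρ[g/a](ρ[e/f](ρ[z/w](S))))))) → 4
  S → 5
  (σ[g>4](ρ[h/e]((T − π[z,e,g](ρ[g/a](ρ[e/f](ρ[z/w](S))))))) ⋈[h=a] S) → 1

== RESULT ==
z | h | g | a | f | w
s | 9 | 5 | 9 | 4 | s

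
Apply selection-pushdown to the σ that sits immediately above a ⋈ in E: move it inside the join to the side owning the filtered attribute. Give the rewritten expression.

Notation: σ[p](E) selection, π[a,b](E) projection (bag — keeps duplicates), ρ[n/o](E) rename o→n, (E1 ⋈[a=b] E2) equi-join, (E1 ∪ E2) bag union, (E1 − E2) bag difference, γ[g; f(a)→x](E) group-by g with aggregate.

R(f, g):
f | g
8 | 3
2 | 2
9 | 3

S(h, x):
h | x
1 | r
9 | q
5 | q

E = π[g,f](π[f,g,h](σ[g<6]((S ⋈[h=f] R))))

σ filters on g, owned by the right side.
E' = π[g,f](π[f,g,h]((S ⋈[h=f] σ[g<6](R))))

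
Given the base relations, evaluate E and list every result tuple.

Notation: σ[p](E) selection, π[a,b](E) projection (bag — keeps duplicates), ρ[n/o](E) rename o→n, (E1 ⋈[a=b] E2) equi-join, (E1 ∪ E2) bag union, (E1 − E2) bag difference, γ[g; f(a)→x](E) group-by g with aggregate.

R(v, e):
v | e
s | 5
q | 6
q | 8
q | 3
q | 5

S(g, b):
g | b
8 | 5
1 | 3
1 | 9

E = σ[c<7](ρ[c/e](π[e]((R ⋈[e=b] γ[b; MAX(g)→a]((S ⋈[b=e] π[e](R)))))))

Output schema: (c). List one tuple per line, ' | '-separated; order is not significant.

Subexpression sizes:
  R → 5
  S → 3
  R → 5
  π[e](R) → 5
  (S ⋈[b=e] π[e](R)) → 3
  γ[b; MAX(g)→a]((S ⋈[b=e] π[e](R))) → 2
  (R ⋈[e=b] γ[b; MAX(g)→a]((S ⋈[b=e] π[e](R)))) → 3
  π[e]((R ⋈[e=b] γ[b; MAX(g)→a]((S ⋈[b=e] π[e](R))))) → 3
  ρ[c/e](π[e]((R ⋈[e=b] γ[b; MAX(g)→a]((S ⋈[b=e] π[e](R)))))) → 3
  σ[c<7](ρ[c/e](π[e]((R ⋈[e=b] γ[b; MAX(g)→a]((S ⋈[b=e] π[e](R))))))) → 3

== RESULT ==
c
3
5
5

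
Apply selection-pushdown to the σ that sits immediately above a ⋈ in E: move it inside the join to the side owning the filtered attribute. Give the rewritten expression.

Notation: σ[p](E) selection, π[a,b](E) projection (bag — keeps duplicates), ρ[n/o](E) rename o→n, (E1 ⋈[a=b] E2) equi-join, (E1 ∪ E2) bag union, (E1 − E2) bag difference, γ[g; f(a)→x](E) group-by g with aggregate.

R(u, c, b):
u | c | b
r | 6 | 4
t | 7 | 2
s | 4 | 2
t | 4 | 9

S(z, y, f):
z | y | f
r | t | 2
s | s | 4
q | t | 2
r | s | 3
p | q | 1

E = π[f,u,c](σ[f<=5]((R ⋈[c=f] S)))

σ filters on f, owned by the right side.
E' = π[f,u,c]((R ⋈[c=f] σ[f<=5](S)))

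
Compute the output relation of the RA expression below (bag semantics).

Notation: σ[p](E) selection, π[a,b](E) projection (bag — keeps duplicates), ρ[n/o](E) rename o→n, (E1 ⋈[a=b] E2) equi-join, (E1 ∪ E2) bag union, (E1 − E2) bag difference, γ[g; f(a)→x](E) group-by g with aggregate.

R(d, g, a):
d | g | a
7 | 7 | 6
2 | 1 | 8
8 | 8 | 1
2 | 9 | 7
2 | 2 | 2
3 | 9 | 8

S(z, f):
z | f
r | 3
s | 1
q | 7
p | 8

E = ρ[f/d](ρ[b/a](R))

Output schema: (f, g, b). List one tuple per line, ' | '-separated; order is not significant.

Per-node cardinality:
  R → 6
  ρ[b/a](R) → 6
  ρ[f/d](ρ[b/a](R)) → 6

== RESULT ==
f | g | b
2 | 1 | 8
2 | 2 | 2
2 | 9 | 7
3 | 9 | 8
7 | 7 | 6
8 | 8 | 1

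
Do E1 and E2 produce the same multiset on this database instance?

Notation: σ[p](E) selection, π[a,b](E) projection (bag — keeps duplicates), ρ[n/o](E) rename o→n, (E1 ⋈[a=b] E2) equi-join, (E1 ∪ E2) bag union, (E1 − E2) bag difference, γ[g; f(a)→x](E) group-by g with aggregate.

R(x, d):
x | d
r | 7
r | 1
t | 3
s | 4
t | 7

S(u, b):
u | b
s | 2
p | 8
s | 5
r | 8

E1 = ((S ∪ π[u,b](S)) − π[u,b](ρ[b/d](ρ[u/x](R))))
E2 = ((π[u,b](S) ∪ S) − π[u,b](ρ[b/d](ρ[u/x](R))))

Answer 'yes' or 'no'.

E1 subexpression sizes:
  S → 4
  S → 4
  π[u,b](S) → 4
  (S ∪ π[u,b](S)) → 8
  R → 5
  ρ[u/x](R) → 5
  ρ[b/d](ρ[u/x](R)) → 5
  π[u,b](ρ[b/d](ρ[u/x](R))) → 5
  ((S ∪ π[u,b](S)) − π[u,b](ρ[b/d](ρ[u/x](R)))) → 8
E2 subexpression sizes:
  S → 4
  π[u,b](S) → 4
  S → 4
  (π[u,b](S) ∪ S) → 8
  R → 5
  ρ[u/x](R) → 5
  ρ[b/d](ρ[u/x](R)) → 5
  π[u,b](ρ[b/d](ρ[u/x](R))) → 5
  ((π[u,b](S) ∪ S) − π[u,b](ρ[b/d](ρ[u/x](R)))) → 8

E1 and E2 produce the same multiset:
u | b
p | 8
p | 8
r | 8
r | 8
s | 2
s | 2
s | 5
s | 5

yes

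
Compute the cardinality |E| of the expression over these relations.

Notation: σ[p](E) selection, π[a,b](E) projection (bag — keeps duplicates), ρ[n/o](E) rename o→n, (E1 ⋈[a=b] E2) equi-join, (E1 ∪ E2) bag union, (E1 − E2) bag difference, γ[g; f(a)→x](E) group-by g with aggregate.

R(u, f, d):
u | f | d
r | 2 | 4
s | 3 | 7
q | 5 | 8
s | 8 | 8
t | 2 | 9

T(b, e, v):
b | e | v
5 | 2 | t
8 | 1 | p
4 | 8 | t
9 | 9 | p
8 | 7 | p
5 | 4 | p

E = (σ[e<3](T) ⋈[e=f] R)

Stepwise |·|:
  T → 6
  σ[e<3](T) → 2
  R → 5
  (σ[e<3](T) ⋈[e=f] R) → 2

|E| = 2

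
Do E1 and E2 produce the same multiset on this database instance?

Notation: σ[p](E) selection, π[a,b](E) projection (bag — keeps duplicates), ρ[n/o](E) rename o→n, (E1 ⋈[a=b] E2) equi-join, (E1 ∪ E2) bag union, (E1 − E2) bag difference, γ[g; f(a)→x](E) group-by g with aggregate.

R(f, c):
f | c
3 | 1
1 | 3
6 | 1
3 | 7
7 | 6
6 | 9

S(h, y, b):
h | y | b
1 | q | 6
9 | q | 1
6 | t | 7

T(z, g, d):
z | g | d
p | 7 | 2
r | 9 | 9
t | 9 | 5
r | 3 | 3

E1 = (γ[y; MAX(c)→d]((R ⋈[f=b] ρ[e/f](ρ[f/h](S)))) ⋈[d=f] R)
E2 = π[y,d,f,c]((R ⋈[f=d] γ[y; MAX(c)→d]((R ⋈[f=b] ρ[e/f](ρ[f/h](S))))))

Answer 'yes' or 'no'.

E1 stepwise |·|:
  R → 6
  S → 3
  ρ[f/h](S) → 3
  ρ[e/f](ρ[f/h](S)) → 3
  (R ⋈[f=b] ρ[e/f](ρ[f/h](S))) → 4
  γ[y; MAX(c)→d]((R ⋈[f=b] ρ[e/f](ρ[f/h](S)))) → 2
  R → 6
  (γ[y; MAX(c)→d]((R ⋈[f=b] ρ[e/f](ρ[f/h](S)))) ⋈[d=f] R) → 2
E2 stepwise |·|:
  R → 6
  R → 6
  S → 3
  ρ[f/h](S) → 3
  ρ[e/f](ρ[f/h](S)) → 3
  (R ⋈[f=b] ρ[e/f](ρ[f/h](S))) → 4
  γ[y; MAX(c)→d]((R ⋈[f=b] ρ[e/f](ρ[f/h](S)))) → 2
  (R ⋈[f=d] γ[y; MAX(c)→d]((R ⋈[f=b] ρ[e/f](ρ[f/h](S))))) → 2
  π[y,d,f,c]((R ⋈[f=d] γ[y; MAX(c)→d]((R ⋈[f=b] ρ[e/f](ρ[f/h](S)))))) → 2

E1 and E2 produce the same multiset:
y | d | f | c
t | 6 | 6 | 1
t | 6 | 6 | 9

yes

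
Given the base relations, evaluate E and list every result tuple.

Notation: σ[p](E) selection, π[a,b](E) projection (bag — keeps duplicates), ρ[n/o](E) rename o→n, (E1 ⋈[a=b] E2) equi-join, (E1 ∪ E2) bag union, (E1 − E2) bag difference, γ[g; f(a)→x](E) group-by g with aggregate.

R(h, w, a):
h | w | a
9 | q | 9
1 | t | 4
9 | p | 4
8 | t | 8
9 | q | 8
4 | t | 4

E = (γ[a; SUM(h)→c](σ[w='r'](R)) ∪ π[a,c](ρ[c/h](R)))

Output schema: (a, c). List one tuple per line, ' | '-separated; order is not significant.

Per-node cardinality:
  R → 6
  σ[w='r'](R) → 0
  γ[a; SUM(h)→c](σ[w='r'](R)) → 0
  R → 6
  ρ[c/h](R) → 6
  π[a,c](ρ[c/h](R)) → 6
  (γ[a; SUM(h)→c](σ[w='r'](R)) ∪ π[a,c](ρ[c/h](R))) → 6

== RESULT ==
a | c
4 | 1
4 | 4
4 | 9
8 | 8
8 | 9
9 | 9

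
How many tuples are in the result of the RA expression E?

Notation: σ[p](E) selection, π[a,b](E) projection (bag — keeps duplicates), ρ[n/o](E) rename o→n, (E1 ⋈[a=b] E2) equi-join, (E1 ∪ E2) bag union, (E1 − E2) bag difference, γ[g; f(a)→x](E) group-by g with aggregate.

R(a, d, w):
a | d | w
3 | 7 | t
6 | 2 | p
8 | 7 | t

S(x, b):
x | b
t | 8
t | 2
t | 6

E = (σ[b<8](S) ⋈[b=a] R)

Per-node cardinality:
  S → 3
  σ[b<8](S) → 2
  R → 3
  (σ[b<8](S) ⋈[b=a] R) → 1

|E| = 1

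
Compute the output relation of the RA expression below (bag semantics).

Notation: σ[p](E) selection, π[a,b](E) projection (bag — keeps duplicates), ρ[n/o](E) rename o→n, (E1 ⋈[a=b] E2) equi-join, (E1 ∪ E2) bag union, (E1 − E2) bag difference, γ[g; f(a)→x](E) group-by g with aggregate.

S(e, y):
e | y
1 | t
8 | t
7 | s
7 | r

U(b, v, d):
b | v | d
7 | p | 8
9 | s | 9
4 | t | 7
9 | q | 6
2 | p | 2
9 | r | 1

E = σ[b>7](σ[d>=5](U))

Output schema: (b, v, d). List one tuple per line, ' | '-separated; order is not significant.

Row counts bottom-up:
  U → 6
  σ[d>=5](U) → 4
  σ[b>7](σ[d>=5](U)) → 2

== RESULT ==
b | v | d
9 | q | 6
9 | s | 9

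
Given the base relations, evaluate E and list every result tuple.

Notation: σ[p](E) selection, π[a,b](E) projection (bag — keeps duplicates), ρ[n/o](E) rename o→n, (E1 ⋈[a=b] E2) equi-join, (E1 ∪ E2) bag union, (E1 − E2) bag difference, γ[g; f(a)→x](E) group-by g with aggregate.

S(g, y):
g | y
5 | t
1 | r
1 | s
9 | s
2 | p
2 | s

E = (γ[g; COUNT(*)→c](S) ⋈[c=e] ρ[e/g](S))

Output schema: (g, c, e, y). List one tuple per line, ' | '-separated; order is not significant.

Row counts bottom-up:
  S → 6
  γ[g; COUNT(*)→c](S) → 4
  S → 6
  ρ[e/g](S) → 6
  (γ[g; COUNT(*)→c](S) ⋈[c=e] ρ[e/g](S)) → 8

== RESULT ==
g | c | e | y
1 | 2 | 2 | p
1 | 2 | 2 | s
2 | 2 | 2 | p
2 | 2 | 2 | s
5 | 1 | 1 | r
5 | 1 | 1 | s
9 | 1 | 1 | r
9 | 1 | 1 | s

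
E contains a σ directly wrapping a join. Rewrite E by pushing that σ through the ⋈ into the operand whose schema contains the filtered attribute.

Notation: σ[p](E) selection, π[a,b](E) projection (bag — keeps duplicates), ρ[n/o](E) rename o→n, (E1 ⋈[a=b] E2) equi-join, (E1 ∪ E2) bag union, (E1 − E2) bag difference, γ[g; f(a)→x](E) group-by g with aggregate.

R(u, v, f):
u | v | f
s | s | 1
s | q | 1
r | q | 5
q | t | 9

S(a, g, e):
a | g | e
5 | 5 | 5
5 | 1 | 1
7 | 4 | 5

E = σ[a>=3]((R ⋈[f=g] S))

σ filters on a, owned by the right side.
E' = (R ⋈[f=g] σ[a>=3](S))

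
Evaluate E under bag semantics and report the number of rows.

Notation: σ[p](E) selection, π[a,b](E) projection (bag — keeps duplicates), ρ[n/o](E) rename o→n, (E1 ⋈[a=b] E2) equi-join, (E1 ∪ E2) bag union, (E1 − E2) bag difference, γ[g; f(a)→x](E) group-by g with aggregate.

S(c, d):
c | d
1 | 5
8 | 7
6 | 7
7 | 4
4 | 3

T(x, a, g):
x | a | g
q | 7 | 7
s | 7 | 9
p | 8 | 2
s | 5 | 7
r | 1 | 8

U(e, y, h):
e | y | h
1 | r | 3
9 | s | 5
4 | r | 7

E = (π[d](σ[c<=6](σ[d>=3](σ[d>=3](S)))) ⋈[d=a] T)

Row counts bottom-up:
  S → 5
  σ[d>=3](S) → 5
  σ[d>=3](σ[d>=3](S)) → 5
  σ[c<=6](σ[d>=3](σ[d>=3](S))) → 3
  π[d](σ[c<=6](σ[d>=3](σ[d>=3](S)))) → 3
  T → 5
  (π[d](σ[c<=6](σ[d>=3](σ[d>=3](S)))) ⋈[d=a] T) → 3

|E| = 3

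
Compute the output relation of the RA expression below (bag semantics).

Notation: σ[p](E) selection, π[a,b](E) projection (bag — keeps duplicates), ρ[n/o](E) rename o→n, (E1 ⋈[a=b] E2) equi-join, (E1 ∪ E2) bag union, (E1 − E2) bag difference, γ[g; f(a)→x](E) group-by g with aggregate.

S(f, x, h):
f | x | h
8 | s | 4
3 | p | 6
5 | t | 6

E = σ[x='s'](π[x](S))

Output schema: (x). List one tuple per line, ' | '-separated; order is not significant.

Subexpression sizes:
  S → 3
  π[x](S) → 3
  σ[x='s'](π[x](S)) → 1

== RESULT ==
x
s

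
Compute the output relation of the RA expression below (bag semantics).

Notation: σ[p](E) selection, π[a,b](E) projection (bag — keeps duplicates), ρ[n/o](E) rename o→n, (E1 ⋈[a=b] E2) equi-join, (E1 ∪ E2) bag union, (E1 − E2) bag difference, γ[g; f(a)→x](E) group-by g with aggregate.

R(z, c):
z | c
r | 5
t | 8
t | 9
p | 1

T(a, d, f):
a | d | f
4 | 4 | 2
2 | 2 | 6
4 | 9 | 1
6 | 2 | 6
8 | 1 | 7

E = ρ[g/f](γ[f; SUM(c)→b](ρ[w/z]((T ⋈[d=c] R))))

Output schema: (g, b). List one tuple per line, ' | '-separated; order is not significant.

Row counts bottom-up:
  T → 5
  R → 4
  (T ⋈[d=c] R) → 2
  ρ[w/z]((T ⋈[d=c] R)) → 2
  γ[f; SUM(c)→b](ρ[w/z]((T ⋈[d=c] R))) → 2
  ρ[g/f](γ[f; SUM(c)→b](ρ[w/z]((T ⋈[d=c] R)))) → 2

== RESULT ==
g | b
1 | 9
7 | 1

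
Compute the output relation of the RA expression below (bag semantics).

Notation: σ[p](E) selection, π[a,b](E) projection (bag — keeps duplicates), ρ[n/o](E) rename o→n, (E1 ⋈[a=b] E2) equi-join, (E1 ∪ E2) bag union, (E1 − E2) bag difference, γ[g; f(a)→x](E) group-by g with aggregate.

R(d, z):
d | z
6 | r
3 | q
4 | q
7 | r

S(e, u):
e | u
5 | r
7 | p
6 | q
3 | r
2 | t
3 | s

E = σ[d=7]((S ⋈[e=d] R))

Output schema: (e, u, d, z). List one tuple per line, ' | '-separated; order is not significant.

Per-node cardinality:
  S → 6
  R → 4
  (S ⋈[e=d] R) → 4
  σ[d=7]((S ⋈[e=d] R)) → 1

== RESULT ==
e | u | d | z
7 | p | 7 | r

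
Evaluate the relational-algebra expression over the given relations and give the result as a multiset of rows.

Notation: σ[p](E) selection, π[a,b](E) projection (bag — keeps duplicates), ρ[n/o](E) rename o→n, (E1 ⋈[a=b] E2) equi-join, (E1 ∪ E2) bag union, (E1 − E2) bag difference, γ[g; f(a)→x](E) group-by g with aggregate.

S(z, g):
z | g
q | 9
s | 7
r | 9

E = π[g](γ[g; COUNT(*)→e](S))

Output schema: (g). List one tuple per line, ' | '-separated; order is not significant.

Stepwise |·|:
  S → 3
  γ[g; COUNT(*)→e](S) → 2
  π[g](γ[g; COUNT(*)→e](S)) → 2

== RESULT ==
g
7
9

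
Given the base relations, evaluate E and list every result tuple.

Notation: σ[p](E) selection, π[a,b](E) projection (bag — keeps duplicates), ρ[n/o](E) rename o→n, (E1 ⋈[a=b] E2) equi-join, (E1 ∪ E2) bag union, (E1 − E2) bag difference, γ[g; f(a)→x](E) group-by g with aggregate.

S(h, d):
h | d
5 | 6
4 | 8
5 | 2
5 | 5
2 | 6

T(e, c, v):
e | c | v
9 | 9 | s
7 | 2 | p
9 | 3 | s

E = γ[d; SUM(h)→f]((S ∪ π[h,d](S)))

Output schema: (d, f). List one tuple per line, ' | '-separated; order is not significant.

Stepwise |·|:
  S → 5
  S → 5
  π[h,d](S) → 5
  (S ∪ π[h,d](S)) → 10
  γ[d; SUM(h)→f]((S ∪ π[h,d](S))) → 4

== RESULT ==
d | f
2 | 10
5 | 10
6 | 14
8 | 8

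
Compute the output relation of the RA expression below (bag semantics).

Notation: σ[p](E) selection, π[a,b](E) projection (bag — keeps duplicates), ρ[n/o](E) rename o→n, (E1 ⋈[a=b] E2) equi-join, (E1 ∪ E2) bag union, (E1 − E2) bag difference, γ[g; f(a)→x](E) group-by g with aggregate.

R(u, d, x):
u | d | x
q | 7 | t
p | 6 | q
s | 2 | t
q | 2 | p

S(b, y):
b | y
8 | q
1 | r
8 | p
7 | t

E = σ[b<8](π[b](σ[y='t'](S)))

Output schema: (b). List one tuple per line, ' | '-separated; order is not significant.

Row counts bottom-up:
  S → 4
  σ[y='t'](S) → 1
  π[b](σ[y='t'](S)) → 1
  σ[b<8](π[b](σ[y='t'](S))) → 1

== RESULT ==
b
7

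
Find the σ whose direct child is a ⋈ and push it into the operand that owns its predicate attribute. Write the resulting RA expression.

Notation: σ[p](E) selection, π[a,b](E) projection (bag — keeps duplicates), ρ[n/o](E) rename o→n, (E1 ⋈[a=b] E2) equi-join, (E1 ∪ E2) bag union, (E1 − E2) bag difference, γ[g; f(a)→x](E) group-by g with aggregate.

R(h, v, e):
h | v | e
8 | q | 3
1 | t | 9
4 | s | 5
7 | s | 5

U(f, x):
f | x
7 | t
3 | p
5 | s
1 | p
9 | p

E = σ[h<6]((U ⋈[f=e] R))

σ filters on h, owned by the right side.
E' = (U ⋈[f=e] σ[h<6](R))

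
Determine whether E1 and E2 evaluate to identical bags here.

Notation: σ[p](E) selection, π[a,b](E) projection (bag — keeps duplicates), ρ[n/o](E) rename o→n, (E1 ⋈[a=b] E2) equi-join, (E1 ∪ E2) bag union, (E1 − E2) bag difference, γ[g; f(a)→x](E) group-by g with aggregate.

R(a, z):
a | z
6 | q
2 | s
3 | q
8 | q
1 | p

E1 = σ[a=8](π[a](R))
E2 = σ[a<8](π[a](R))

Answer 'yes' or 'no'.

E1 row counts bottom-up:
  R → 5
  π[a](R) → 5
  σ[a=8](π[a](R)) → 1
E2 row counts bottom-up:
  R → 5
  π[a](R) → 5
  σ[a<8](π[a](R)) → 4

E1 result:
a
8
E2 result:
a
1
2
3
6
Witness: (6,) appears 0× in E1 but 1× in E2.

no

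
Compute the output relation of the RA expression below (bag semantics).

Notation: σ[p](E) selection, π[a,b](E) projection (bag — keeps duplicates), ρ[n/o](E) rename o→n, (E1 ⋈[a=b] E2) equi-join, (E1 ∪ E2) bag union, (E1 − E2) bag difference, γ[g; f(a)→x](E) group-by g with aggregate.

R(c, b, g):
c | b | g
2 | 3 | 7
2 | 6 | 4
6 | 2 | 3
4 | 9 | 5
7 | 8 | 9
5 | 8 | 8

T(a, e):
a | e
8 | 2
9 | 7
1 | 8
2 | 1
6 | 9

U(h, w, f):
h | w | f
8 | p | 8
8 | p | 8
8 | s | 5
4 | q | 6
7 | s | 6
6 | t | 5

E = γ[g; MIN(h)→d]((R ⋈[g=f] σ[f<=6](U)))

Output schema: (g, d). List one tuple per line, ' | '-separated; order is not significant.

Per-node cardinality:
  R → 6
  U → 6
  σ[f<=6](U) → 4
  (R ⋈[g=f] σ[f<=6](U)) → 2
  γ[g; MIN(h)→d]((R ⋈[g=f] σ[f<=6](U))) → 1

== RESULT ==
g | d
5 | 6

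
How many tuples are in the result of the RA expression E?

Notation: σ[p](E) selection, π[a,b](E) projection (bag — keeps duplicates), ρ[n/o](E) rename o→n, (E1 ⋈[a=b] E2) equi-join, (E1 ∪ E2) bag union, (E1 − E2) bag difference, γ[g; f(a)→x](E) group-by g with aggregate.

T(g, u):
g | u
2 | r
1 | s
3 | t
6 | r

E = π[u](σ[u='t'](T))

Stepwise |·|:
  T → 4
  σ[u='t'](T) → 1
  π[u](σ[u='t'](T)) → 1

|E| = 1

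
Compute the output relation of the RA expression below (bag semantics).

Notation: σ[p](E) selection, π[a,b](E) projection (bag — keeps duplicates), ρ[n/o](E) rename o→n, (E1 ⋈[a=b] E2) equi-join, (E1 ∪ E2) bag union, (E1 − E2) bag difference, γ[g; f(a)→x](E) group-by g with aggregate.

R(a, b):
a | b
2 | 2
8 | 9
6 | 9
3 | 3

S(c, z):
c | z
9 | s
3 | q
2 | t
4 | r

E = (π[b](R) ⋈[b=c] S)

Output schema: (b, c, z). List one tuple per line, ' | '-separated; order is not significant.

Per-node cardinality:
  R → 4
  π[b](R) → 4
  S → 4
  (π[b](R) ⋈[b=c] S) → 4

== RESULT ==
b | c | z
2 | 2 | t
3 | 3 | q
9 | 9 | s
9 | 9 | s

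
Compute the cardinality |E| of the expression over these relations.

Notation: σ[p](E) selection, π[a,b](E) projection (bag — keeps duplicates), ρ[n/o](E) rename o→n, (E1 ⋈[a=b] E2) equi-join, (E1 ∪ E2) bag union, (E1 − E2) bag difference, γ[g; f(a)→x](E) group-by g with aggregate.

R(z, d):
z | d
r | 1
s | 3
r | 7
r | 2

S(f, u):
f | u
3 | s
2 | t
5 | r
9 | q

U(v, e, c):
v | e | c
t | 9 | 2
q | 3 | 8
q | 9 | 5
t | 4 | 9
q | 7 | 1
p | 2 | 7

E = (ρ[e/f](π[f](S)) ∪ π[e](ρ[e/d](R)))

Row counts bottom-up:
  S → 4
  π[f](S) → 4
  ρ[e/f](π[f](S)) → 4
  R → 4
  ρ[e/d](R) → 4
  π[e](ρ[e/d](R)) → 4
  (ρ[e/f](π[f](S)) ∪ π[e](ρ[e/d](R))) → 8

|E| = 8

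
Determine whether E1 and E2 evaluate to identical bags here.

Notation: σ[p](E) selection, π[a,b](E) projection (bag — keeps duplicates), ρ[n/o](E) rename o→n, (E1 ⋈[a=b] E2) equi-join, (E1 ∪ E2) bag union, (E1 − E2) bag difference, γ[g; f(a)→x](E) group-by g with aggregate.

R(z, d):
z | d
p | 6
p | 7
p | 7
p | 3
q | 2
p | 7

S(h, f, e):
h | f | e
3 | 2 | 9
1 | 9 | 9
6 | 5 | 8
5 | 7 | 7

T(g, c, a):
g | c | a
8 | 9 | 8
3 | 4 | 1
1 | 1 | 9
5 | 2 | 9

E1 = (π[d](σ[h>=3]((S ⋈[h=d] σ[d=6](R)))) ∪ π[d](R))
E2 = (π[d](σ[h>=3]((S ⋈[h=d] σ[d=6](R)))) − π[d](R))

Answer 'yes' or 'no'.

E1 stepwise |·|:
  S → 4
  R → 6
  σ[d=6](R) → 1
  (S ⋈[h=d] σ[d=6](R)) → 1
  σ[h>=3]((S ⋈[h=d] σ[d=6](R))) → 1
  π[d](σ[h>=3]((S ⋈[h=d] σ[d=6](R)))) → 1
  R → 6
  π[d](R) → 6
  (π[d](σ[h>=3]((S ⋈[h=d] σ[d=6](R)))) ∪ π[d](R)) → 7
E2 stepwise |·|:
  S → 4
  R → 6
  σ[d=6](R) → 1
  (S ⋈[h=d] σ[d=6](R)) → 1
  σ[h>=3]((S ⋈[h=d] σ[d=6](R))) → 1
  π[d](σ[h>=3]((S ⋈[h=d] σ[d=6](R)))) → 1
  R → 6
  π[d](R) → 6
  (π[d](σ[h>=3]((S ⋈[h=d] σ[d=6](R)))) − π[d](R)) → 0

E1 result:
d
2
3
6
6
7
7
7
E2 result:
d
(0 rows)
Witness: (6,) appears 2× in E1 but 0× in E2.

no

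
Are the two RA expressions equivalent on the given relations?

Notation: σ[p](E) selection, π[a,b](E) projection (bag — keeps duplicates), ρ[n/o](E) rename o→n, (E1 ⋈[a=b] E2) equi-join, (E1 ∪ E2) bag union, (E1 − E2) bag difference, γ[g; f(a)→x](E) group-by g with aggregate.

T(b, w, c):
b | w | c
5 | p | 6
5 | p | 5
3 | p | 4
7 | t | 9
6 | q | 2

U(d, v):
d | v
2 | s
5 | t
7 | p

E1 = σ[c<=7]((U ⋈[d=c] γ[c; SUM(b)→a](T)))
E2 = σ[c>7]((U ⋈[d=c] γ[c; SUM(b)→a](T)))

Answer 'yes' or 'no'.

E1 stepwise |·|:
  U → 3
  T → 5
  γ[c; SUM(b)→a](T) → 5
  (U ⋈[d=c] γ[c; SUM(b)→a](T)) → 2
  σ[c<=7]((U ⋈[d=c] γ[c; SUM(b)→a](T))) → 2
E2 stepwise |·|:
  U → 3
  T → 5
  γ[c; SUM(b)→a](T) → 5
  (U ⋈[d=c] γ[c; SUM(b)→a](T)) → 2
  σ[c>7]((U ⋈[d=c] γ[c; SUM(b)→a](T))) → 0

E1 result:
d | v | c | a
2 | s | 2 | 6
5 | t | 5 | 5
E2 result:
d | v | c | a
(0 rows)
Witness: (2, 's', 2, 6) appears 1× in E1 but 0× in E2.

no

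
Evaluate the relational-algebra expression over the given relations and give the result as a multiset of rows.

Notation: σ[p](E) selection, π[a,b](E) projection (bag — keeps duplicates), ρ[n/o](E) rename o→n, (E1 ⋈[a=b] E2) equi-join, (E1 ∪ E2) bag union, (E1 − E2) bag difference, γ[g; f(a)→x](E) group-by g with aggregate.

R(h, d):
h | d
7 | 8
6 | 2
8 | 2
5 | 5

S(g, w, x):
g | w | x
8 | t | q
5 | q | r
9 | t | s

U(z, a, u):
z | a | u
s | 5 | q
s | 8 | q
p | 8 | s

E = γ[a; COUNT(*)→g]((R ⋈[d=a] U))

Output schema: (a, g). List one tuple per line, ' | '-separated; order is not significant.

Stepwise |·|:
  R → 4
  U → 3
  (R ⋈[d=a] U) → 3
  γ[a; COUNT(*)→g]((R ⋈[d=a] U)) → 2

== RESULT ==
a | g
5 | 1
8 | 2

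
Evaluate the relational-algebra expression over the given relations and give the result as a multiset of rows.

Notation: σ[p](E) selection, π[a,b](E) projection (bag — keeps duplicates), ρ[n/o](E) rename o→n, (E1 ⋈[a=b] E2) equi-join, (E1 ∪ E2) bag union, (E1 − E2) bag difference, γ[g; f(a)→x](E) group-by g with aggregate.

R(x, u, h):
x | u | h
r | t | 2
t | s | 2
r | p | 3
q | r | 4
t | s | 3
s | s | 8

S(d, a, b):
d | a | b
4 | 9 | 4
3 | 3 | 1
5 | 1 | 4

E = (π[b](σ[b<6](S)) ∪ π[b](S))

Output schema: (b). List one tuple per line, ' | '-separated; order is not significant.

Stepwise |·|:
  S → 3
  σ[b<6](S) → 3
  π[b](σ[b<6](S)) → 3
  S → 3
  π[b](S) → 3
  (π[b](σ[b<6](S)) ∪ π[b](S)) → 6

== RESULT ==
b
1
1
4
4
4
4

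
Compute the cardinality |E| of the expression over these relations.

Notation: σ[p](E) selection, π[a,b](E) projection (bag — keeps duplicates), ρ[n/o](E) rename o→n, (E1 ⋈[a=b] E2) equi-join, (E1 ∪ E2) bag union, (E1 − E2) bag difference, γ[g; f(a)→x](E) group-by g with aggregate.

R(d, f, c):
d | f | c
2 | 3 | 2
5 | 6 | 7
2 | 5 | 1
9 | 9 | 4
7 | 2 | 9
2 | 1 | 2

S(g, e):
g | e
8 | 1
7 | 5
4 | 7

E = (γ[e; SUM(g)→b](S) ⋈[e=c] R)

Per-node cardinality:
  S → 3
  γ[e; SUM(g)→b](S) → 3
  R → 6
  (γ[e; SUM(g)→b](S) ⋈[e=c] R) → 2

|E| = 2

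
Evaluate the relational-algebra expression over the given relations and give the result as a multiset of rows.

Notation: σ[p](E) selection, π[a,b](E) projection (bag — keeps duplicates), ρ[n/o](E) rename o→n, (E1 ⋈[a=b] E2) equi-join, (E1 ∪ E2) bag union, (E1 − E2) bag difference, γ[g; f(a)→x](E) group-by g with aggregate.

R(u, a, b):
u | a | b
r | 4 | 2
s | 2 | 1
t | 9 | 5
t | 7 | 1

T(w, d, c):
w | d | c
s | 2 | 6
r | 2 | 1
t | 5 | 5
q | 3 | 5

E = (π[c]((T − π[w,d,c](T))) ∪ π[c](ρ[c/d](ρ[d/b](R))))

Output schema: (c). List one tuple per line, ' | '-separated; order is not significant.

Row counts bottom-up:
  T → 4
  T → 4
  π[w,d,c](T) → 4
  (T − π[w,d,c](T)) → 0
  π[c]((T − π[w,d,c](T))) → 0
  R → 4
  ρ[d/b](R) → 4
  ρ[c/d](ρ[d/b](R)) → 4
  π[c](ρ[c/d](ρ[d/b](R))) → 4
  (π[c]((T − π[w,d,c](T))) ∪ π[c](ρ[c/d](ρ[d/b](R)))) → 4

== RESULT ==
c
1
1
2
5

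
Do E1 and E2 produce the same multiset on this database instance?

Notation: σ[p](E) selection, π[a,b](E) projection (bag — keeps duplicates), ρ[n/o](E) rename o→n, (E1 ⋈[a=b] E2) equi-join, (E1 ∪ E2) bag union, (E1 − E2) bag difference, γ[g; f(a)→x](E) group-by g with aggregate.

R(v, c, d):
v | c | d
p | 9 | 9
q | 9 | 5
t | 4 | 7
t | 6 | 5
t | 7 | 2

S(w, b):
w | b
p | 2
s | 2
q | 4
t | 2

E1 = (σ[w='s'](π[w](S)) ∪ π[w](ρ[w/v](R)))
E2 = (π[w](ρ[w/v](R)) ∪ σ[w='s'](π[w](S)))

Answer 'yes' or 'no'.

E1 row counts bottom-up:
  S → 4
  π[w](S) → 4
  σ[w='s'](π[w](S)) → 1
  R → 5
  ρ[w/v](R) → 5
  π[w](ρ[w/v](R)) → 5
  (σ[w='s'](π[w](S)) ∪ π[w](ρ[w/v](R))) → 6
E2 row counts bottom-up:
  R → 5
  ρ[w/v](R) → 5
  π[w](ρ[w/v](R)) → 5
  S → 4
  π[w](S) → 4
  σ[w='s'](π[w](S)) → 1
  (π[w](ρ[w/v](R)) ∪ σ[w='s'](π[w](S))) → 6

E1 and E2 produce the same multiset:
w
p
q
s
t
t
t

yes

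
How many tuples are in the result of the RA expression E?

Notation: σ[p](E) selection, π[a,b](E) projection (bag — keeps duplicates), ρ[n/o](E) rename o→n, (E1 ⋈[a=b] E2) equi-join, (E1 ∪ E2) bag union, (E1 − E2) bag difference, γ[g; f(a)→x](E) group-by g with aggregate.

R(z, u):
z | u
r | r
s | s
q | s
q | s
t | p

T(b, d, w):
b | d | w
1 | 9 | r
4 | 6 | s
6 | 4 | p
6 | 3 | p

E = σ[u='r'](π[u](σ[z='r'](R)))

Subexpression sizes:
  R → 5
  σ[z='r'](R) → 1
  π[u](σ[z='r'](R)) → 1
  σ[u='r'](π[u](σ[z='r'](R))) → 1

|E| = 1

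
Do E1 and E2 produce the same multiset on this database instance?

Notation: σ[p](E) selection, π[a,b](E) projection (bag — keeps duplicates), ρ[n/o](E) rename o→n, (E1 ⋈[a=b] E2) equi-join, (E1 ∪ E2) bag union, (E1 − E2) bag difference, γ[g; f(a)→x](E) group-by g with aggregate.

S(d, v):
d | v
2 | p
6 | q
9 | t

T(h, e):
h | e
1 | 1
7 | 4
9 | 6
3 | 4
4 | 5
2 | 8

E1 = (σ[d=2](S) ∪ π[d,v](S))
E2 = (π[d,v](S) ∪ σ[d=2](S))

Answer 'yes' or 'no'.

E1 row counts bottom-up:
  S → 3
  σ[d=2](S) → 1
  S → 3
  π[d,v](S) → 3
  (σ[d=2](S) ∪ π[d,v](S)) → 4
E2 row counts bottom-up:
  S → 3
  π[d,v](S) → 3
  S → 3
  σ[d=2](S) → 1
  (π[d,v](S) ∪ σ[d=2](S)) → 4

E1 and E2 produce the same multiset:
d | v
2 | p
2 | p
6 | q
9 | t

yes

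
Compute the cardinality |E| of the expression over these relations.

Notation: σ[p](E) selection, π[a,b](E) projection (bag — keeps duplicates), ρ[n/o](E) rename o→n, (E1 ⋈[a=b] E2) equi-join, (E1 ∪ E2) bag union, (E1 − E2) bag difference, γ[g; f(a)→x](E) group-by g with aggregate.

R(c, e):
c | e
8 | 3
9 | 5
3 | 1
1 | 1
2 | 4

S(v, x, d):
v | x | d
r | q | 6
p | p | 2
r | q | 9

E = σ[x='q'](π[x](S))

Stepwise |·|:
  S → 3
  π[x](S) → 3
  σ[x='q'](π[x](S)) → 2

|E| = 2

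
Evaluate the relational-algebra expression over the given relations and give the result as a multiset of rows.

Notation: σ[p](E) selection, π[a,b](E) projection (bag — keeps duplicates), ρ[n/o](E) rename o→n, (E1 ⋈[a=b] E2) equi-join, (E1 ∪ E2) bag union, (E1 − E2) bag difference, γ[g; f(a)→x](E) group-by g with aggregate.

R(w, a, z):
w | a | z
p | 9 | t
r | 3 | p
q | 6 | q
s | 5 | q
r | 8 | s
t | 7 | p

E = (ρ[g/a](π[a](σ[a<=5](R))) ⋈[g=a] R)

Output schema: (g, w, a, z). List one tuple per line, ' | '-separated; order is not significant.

Row counts bottom-up:
  R → 6
  σ[a<=5](R) → 2
  π[a](σ[a<=5](R)) → 2
  ρ[g/a](π[a](σ[a<=5](R))) → 2
  R → 6
  (ρ[g/a](π[a](σ[a<=5](R))) ⋈[g=a] R) → 2

== RESULT ==
g | w | a | z
3 | r | 3 | p
5 | s | 5 | q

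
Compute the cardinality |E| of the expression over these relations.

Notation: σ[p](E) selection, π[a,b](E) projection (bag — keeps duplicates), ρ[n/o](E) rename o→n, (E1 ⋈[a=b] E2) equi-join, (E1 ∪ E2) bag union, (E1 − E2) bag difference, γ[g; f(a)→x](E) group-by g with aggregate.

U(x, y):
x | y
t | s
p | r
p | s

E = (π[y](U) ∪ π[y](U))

Stepwise |·|:
  U → 3
  π[y](U) → 3
  U → 3
  π[y](U) → 3
  (π[y](U) ∪ π[y](U)) → 6

|E| = 6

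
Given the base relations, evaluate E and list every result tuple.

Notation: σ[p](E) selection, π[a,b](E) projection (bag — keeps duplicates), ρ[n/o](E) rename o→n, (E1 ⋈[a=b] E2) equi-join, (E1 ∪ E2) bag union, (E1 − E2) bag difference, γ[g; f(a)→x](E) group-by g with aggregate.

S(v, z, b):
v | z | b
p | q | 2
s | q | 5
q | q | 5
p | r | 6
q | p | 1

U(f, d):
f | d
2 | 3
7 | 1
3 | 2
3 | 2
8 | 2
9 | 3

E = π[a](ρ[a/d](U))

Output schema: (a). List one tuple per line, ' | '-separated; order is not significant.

Subexpression sizes:
  U → 6
  ρ[a/d](U) → 6
  π[a](ρ[a/d](U)) → 6

== RESULT ==
a
1
2
2
2
3
3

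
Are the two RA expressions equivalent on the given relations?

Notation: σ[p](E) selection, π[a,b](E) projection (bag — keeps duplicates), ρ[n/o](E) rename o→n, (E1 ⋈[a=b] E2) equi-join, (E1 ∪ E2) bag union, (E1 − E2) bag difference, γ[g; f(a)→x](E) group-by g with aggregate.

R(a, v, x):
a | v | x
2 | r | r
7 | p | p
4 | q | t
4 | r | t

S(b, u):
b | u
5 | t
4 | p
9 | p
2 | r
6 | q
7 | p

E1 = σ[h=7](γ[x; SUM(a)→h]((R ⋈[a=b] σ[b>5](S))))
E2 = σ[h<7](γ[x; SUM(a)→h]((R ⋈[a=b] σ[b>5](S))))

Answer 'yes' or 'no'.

E1 per-node cardinality:
  R → 4
  S → 6
  σ[b>5](S) → 3
  (R ⋈[a=b] σ[b>5](S)) → 1
  γ[x; SUM(a)→h]((R ⋈[a=b] σ[b>5](S))) → 1
  σ[h=7](γ[x; SUM(a)→h]((R ⋈[a=b] σ[b>5](S)))) → 1
E2 per-node cardinality:
  R → 4
  S → 6
  σ[b>5](S) → 3
  (R ⋈[a=b] σ[b>5](S)) → 1
  γ[x; SUM(a)→h]((R ⋈[a=b] σ[b>5](S))) → 1
  σ[h<7](γ[x; SUM(a)→h]((R ⋈[a=b] σ[b>5](S)))) → 0

E1 result:
x | h
p | 7
E2 result:
x | h
(0 rows)
Witness: ('p', 7) appears 1× in E1 but 0× in E2.

no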